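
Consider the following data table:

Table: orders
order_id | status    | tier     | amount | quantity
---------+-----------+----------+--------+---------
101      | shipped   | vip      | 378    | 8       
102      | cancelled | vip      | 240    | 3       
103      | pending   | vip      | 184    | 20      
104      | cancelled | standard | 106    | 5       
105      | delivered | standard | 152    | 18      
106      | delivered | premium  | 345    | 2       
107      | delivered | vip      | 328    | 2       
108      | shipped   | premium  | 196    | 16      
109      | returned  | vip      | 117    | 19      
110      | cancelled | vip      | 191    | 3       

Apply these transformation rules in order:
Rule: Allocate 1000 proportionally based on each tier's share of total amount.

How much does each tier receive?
premium: 241.84, standard: 115.33, vip: 642.83

Step 1: Calculate total amount = 2237
Step 2: Calculate each tier's proportion:
  premium: 541/2237 = 24.18% → 241.84
  standard: 258/2237 = 11.53% → 115.33
  vip: 1438/2237 = 64.28% → 642.83
Step 3: Verify: sum of allocations ≈ 1000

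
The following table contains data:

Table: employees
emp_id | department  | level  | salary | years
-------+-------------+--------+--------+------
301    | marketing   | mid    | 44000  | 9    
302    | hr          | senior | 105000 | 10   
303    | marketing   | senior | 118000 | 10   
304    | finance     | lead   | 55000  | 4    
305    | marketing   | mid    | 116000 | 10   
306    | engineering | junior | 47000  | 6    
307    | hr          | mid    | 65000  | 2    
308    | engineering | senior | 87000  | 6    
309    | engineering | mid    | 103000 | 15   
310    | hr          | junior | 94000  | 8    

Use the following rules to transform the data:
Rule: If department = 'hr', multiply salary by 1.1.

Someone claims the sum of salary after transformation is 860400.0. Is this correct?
Yes, the result is correct.

Step 1: Calculate the correct sum after transformation
Step 2: Apply multiplier 1.1 to records where department = 'hr'
Step 3: Correct result = 860400.0
Step 4: Claimed result = 860400.0
Step 5: 860400.0 = 860400.0 ✓
Conclusion: The claimed result is correct.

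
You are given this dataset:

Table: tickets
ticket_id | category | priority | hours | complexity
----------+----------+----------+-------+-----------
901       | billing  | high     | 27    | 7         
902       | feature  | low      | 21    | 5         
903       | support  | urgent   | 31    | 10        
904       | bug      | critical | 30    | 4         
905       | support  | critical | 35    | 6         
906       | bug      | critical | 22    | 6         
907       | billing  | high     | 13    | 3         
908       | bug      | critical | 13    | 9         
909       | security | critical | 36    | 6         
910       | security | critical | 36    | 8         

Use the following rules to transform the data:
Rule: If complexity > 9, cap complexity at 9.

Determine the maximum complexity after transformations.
9

Step 1: Original maximum complexity = 10
Step 2: Apply cap at 9
Step 3: 1 records had complexity > 9 and were capped
Step 4: Maximum after transformation = 9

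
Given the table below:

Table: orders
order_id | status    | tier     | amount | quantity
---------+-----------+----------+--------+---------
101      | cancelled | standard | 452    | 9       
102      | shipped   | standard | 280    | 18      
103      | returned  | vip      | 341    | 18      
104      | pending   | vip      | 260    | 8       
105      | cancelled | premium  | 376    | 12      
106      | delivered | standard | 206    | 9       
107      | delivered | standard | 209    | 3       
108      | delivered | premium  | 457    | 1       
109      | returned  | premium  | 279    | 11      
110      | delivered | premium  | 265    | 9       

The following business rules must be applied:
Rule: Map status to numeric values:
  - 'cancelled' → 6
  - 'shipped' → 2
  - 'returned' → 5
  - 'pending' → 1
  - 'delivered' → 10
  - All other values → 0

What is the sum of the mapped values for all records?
65

Step 1: Apply mapping to each record
Step 2: Count by status:
  'cancelled': 2 records × 6 = 12
  'shipped': 1 records × 2 = 2
  'returned': 2 records × 5 = 10
  'pending': 1 records × 1 = 1
  'delivered': 4 records × 10 = 40
Step 3: Sum all mapped values = 65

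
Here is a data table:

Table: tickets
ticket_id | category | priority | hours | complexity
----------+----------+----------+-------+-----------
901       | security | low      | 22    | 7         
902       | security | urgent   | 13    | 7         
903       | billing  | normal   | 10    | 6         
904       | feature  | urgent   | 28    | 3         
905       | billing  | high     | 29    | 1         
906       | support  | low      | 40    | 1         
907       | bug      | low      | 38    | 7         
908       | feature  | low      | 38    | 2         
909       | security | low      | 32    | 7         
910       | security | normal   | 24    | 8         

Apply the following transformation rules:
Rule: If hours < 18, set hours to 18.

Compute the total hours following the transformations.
287

Step 1: 2 records have hours < 18
Step 2: These records originally summed to 23
Step 3: After setting to minimum: 2 × 18 = 36
Step 4: Unaffected records sum: 251
Step 5: Final sum = 36 + 251 = 287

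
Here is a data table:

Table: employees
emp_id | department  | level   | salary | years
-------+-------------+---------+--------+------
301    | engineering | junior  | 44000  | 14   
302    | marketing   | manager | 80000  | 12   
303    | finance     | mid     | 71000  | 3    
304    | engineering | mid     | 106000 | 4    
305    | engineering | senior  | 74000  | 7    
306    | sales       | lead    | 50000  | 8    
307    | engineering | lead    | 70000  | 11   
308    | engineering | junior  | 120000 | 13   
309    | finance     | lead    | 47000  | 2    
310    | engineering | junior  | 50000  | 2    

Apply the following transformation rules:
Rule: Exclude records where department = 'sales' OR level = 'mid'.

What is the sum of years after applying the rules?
61

Step 1: Find records where department = 'sales' OR level = 'mid'
Step 2: 3 records match, summing to 15
Step 3: Original sum: 76
Step 4: Remaining sum = 76 - 15 = 61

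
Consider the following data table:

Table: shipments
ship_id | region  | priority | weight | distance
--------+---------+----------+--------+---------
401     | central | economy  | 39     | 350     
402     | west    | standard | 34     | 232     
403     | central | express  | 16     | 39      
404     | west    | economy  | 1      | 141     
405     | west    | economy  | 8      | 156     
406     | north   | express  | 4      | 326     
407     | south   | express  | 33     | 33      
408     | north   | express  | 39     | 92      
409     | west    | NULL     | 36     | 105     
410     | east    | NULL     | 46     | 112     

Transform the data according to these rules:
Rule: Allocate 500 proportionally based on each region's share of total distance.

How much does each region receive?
central: 122.64, east: 35.31, north: 131.78, south: 10.4, west: 199.87

Step 1: Calculate total distance = 1586
Step 2: Calculate each region's proportion:
  central: 389/1586 = 24.53% → 122.64
  east: 112/1586 = 7.06% → 35.31
  north: 418/1586 = 26.36% → 131.78
  south: 33/1586 = 2.08% → 10.4
  west: 634/1586 = 39.97% → 199.87
Step 3: Verify: sum of allocations ≈ 500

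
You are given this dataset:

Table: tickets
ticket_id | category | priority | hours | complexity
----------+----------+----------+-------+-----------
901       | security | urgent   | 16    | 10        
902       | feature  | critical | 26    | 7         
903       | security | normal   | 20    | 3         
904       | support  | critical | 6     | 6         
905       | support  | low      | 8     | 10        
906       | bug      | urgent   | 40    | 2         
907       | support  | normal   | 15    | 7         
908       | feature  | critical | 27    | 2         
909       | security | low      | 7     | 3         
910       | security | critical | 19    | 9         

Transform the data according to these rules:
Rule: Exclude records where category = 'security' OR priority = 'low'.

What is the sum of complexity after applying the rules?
24

Step 1: Find records where category = 'security' OR priority = 'low'
Step 2: 5 records match, summing to 35
Step 3: Original sum: 59
Step 4: Remaining sum = 59 - 35 = 24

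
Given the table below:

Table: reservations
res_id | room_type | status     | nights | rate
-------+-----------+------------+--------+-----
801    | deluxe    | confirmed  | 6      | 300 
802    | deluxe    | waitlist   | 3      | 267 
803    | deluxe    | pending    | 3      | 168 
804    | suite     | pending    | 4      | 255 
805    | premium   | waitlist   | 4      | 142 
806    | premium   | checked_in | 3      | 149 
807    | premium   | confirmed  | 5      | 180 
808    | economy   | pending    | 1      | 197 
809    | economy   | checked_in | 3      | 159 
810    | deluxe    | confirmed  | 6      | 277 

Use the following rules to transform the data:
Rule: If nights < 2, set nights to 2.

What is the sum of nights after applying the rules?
39

Step 1: 1 records have nights < 2
Step 2: These records originally summed to 1
Step 3: After setting to minimum: 1 × 2 = 2
Step 4: Unaffected records sum: 37
Step 5: Final sum = 2 + 37 = 39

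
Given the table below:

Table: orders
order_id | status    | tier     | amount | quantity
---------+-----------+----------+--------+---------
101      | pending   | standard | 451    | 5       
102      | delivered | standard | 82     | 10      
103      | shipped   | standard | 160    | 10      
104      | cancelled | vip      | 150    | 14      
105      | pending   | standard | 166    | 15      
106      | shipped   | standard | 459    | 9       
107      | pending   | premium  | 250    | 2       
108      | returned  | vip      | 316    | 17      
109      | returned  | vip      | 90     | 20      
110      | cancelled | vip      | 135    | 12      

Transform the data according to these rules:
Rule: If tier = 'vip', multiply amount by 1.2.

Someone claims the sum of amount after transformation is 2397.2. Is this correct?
Yes, the result is correct.

Step 1: Calculate the correct sum after transformation
Step 2: Apply multiplier 1.2 to records where tier = 'vip'
Step 3: Correct result = 2397.2
Step 4: Claimed result = 2397.2
Step 5: 2397.2 = 2397.2 ✓
Conclusion: The claimed result is correct.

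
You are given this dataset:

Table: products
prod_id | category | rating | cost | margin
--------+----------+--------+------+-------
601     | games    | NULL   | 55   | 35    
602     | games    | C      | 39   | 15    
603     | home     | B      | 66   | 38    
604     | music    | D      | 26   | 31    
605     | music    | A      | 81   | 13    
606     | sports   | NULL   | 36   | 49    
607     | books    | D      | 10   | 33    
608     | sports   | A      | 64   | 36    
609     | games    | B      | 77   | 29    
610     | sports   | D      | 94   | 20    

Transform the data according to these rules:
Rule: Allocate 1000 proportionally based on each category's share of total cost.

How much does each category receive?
books: 18.25, games: 312.04, home: 120.44, music: 195.26, sports: 354.01

Step 1: Calculate total cost = 548
Step 2: Calculate each category's proportion:
  books: 10/548 = 1.82% → 18.25
  games: 171/548 = 31.20% → 312.04
  home: 66/548 = 12.04% → 120.44
  music: 107/548 = 19.53% → 195.26
  sports: 194/548 = 35.40% → 354.01
Step 3: Verify: sum of allocations ≈ 1000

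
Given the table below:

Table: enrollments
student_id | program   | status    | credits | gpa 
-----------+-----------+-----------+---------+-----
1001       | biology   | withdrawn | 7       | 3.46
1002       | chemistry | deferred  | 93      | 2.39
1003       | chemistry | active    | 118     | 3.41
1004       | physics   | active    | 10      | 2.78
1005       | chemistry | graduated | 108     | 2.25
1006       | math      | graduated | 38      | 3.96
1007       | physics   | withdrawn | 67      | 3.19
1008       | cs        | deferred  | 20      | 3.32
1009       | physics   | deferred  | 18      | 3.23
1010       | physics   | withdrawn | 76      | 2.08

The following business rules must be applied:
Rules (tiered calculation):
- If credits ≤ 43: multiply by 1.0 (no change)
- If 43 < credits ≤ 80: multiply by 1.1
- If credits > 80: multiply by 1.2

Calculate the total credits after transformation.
633.1

Step 1: Tier 1 (credits ≤ 43): 5 records, sum = 93 × 1.0 = 93.0
Step 2: Tier 2 (43 < credits ≤ 80): 2 records, sum = 143 × 1.1 = 157.3
Step 3: Tier 3 (credits > 80): 3 records, sum = 319 × 1.2 = 382.8
Step 4: Final sum = 93.0 + 157.3 + 382.8 = 633.1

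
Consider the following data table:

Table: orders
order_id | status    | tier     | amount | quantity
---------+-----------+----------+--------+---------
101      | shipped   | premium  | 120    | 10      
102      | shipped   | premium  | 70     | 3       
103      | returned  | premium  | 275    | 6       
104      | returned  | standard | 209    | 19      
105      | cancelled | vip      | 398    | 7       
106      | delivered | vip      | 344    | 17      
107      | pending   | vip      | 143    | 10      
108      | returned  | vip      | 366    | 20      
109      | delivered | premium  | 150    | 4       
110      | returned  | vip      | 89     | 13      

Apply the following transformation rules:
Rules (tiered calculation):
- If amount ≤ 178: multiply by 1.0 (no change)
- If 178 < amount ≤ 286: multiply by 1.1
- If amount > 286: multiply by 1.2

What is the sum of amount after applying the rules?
2434.0

Step 1: Tier 1 (amount ≤ 178): 5 records, sum = 572 × 1.0 = 572.0
Step 2: Tier 2 (178 < amount ≤ 286): 2 records, sum = 484 × 1.1 = 532.4
Step 3: Tier 3 (amount > 286): 3 records, sum = 1108 × 1.2 = 1329.6
Step 4: Final sum = 572.0 + 532.4 + 1329.6 = 2434.0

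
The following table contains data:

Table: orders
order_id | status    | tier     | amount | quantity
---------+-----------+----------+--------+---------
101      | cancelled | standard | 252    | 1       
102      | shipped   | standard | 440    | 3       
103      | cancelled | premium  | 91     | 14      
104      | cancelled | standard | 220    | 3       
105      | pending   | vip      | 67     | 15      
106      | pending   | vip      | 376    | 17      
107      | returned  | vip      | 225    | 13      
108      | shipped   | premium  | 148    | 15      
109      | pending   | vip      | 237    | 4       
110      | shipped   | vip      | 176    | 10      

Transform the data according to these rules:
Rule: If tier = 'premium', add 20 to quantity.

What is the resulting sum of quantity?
135

Step 1: Count records where tier = 'premium': 2
Step 2: Total bonus added: 2 × 20 = 40
Step 3: Original sum of quantity: 95
Step 4: Final sum = 95 + 40 = 135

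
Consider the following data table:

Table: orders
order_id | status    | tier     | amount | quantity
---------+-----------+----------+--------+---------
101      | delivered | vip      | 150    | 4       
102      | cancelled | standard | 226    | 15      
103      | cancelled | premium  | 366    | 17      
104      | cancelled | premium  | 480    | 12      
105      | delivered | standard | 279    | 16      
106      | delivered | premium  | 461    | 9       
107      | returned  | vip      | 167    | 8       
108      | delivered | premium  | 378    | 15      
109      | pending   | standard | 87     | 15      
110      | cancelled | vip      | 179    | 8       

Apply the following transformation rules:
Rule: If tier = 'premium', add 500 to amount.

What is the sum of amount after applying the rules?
4773

Step 1: Count records where tier = 'premium': 4
Step 2: Total bonus added: 4 × 500 = 2000
Step 3: Original sum of amount: 2773
Step 4: Final sum = 2773 + 2000 = 4773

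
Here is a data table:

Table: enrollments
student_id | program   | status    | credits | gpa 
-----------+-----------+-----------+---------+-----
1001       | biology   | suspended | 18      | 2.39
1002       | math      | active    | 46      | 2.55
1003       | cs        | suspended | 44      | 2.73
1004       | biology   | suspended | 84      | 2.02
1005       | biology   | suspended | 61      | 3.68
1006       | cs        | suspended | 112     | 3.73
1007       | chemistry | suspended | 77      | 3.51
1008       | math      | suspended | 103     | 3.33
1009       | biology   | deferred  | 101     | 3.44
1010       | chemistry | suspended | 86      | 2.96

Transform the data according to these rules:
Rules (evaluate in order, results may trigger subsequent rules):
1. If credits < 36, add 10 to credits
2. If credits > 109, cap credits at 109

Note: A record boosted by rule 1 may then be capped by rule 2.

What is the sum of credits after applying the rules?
739

Step 1: Apply rule 1 to records with credits < 36
  - 1 records get bonus of 10
  - Of these, 0 records then exceed 109 and get capped
Step 2: Apply rule 2 to records with credits > 109
  - 1 records (original) are capped
Step 3: Calculate final sum = 739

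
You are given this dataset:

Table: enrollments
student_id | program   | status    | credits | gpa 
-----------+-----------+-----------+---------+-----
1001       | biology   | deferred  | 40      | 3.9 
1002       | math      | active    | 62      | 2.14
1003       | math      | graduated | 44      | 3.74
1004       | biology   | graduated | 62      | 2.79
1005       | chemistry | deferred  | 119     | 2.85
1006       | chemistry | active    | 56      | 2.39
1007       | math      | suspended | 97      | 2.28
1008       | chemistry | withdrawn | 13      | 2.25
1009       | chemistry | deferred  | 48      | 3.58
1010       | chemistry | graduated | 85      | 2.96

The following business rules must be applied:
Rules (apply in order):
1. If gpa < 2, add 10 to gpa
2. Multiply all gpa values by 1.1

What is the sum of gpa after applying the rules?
31.77

Step 1: Apply Rule 1 - Add 10 to records with gpa < 2
  - 0 records affected: 0 + (0 × 10) = 0
  - Unaffected records: 28.88
  - Sum after Rule 1: 28.88
Step 2: Apply Rule 2 - Multiply all by 1.1
  - 28.88 × 1.1 = 31.77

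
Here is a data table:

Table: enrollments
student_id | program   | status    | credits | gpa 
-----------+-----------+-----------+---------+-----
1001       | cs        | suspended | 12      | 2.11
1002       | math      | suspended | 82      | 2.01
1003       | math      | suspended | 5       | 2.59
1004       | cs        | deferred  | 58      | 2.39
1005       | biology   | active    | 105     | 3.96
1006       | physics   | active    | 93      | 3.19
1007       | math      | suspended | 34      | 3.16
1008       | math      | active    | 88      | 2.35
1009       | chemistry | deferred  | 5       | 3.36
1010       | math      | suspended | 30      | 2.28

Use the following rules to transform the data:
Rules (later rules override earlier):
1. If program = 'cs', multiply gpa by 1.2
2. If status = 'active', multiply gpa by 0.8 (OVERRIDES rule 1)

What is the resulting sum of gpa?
26.4

Step 1: Rule 2 takes priority for records with status = 'active'
  - 3 records: 9.5 × 0.8 = 7.6
Step 2: Rule 1 applies to remaining records with program = 'cs'
  - 2 records: 4.5 × 1.2 = 5.4
Step 3: Other records unchanged: 13.4
Step 4: Final sum = 7.6 + 5.4 + 13.4 = 26.4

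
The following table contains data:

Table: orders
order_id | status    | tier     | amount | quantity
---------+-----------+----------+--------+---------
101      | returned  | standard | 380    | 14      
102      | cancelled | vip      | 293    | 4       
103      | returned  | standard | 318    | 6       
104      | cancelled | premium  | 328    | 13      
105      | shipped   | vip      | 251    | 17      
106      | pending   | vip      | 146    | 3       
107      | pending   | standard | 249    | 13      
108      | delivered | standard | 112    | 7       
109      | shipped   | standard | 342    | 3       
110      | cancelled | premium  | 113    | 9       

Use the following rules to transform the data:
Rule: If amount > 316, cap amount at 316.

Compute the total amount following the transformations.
2428

Step 1: 4 records have amount > 316
Step 2: These records originally summed to 1368
Step 3: After capping: 4 × 316 = 1264
Step 4: Unaffected records sum: 1164
Step 5: Final sum = 1264 + 1164 = 2428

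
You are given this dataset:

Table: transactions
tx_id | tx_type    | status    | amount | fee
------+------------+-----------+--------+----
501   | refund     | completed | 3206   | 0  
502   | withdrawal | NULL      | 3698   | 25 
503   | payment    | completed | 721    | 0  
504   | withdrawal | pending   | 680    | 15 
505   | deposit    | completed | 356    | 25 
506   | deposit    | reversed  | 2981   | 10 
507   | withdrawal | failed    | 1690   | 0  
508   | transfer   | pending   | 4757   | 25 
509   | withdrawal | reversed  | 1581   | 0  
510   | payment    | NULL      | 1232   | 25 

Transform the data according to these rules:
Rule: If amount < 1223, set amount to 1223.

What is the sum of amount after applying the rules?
22814

Step 1: 3 records have amount < 1223
Step 2: These records originally summed to 1757
Step 3: After setting to minimum: 3 × 1223 = 3669
Step 4: Unaffected records sum: 19145
Step 5: Final sum = 3669 + 19145 = 22814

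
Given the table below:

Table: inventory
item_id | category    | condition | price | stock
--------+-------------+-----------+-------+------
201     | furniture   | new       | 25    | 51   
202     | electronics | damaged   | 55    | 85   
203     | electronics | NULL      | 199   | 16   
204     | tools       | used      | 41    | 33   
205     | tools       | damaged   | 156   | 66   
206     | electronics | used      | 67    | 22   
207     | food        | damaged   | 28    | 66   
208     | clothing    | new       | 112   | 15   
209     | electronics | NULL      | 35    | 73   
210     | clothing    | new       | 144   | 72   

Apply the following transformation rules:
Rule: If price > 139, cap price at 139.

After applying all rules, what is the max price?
139

Step 1: Original maximum price = 199
Step 2: Apply cap at 139
Step 3: 3 records had price > 139 and were capped
Step 4: Maximum after transformation = 139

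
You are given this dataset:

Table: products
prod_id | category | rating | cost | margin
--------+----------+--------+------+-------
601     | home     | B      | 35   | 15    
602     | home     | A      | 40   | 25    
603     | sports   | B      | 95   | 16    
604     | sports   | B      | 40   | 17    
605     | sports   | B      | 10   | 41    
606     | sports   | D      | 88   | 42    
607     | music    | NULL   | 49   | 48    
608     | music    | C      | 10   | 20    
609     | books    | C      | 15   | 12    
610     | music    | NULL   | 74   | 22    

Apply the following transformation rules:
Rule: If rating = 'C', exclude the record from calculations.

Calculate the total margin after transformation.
226

Step 1: Identify records where rating = 'C'
Step 2: The excluded records sum to 32
Step 3: Original total margin = 258
Step 4: Remaining total = 258 - 32 = 226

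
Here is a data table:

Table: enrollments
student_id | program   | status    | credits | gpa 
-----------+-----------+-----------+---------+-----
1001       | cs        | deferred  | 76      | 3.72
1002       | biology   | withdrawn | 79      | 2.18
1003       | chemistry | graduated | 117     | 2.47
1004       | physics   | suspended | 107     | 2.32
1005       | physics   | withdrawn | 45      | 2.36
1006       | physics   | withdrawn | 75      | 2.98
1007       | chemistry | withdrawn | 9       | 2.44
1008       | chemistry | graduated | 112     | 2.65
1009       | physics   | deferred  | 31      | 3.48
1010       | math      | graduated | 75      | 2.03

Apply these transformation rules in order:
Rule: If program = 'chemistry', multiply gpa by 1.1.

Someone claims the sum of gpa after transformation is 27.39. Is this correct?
Yes, the result is correct.

Step 1: Calculate the correct sum after transformation
Step 2: Apply multiplier 1.1 to records where program = 'chemistry'
Step 3: Correct result = 27.39
Step 4: Claimed result = 27.39
Step 5: 27.39 = 27.39 ✓
Conclusion: The claimed result is correct.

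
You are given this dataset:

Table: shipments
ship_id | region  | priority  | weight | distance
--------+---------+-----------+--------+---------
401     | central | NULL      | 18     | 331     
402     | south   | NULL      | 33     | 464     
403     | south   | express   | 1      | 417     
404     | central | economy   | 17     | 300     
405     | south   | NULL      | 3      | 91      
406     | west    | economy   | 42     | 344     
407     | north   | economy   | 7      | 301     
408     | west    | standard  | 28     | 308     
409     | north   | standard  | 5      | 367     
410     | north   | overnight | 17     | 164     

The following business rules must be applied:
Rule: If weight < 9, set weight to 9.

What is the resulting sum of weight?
191

Step 1: 4 records have weight < 9
Step 2: These records originally summed to 16
Step 3: After setting to minimum: 4 × 9 = 36
Step 4: Unaffected records sum: 155
Step 5: Final sum = 36 + 155 = 191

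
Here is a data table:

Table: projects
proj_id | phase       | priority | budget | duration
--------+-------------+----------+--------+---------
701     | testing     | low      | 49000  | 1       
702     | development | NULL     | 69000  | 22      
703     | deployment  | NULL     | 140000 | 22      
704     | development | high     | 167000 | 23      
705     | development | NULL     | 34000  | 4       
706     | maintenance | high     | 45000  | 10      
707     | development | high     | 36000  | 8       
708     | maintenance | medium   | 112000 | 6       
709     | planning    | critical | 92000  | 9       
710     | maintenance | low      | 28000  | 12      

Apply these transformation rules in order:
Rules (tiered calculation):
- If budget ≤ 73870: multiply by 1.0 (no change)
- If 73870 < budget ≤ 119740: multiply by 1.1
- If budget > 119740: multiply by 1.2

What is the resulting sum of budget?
853800.0

Step 1: Tier 1 (budget ≤ 73870): 6 records, sum = 261000 × 1.0 = 261000.0
Step 2: Tier 2 (73870 < budget ≤ 119740): 2 records, sum = 204000 × 1.1 = 224400.0
Step 3: Tier 3 (budget > 119740): 2 records, sum = 307000 × 1.2 = 368400.0
Step 4: Final sum = 261000.0 + 224400.0 + 368400.0 = 853800.0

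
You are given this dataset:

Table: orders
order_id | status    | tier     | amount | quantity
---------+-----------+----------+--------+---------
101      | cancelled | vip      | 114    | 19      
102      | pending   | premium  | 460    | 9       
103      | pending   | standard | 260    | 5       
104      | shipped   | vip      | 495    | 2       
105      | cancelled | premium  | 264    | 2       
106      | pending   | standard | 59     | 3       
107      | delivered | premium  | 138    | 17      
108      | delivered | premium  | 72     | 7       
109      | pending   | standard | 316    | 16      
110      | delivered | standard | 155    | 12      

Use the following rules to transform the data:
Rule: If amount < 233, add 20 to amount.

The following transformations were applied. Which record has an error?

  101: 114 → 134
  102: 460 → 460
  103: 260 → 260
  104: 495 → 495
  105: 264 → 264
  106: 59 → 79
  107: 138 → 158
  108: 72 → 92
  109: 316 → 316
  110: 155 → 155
Record 110 has an error. The correct transformed value should be 175, not 155.

Step 1: Check each record against the rule
Step 2: Record 110 has amount = 155
Step 3: Since 155 < 233, the bonus should have been applied
Step 4: Correct value = 175, but claimed value = 155
Conclusion: Record 110 has the error.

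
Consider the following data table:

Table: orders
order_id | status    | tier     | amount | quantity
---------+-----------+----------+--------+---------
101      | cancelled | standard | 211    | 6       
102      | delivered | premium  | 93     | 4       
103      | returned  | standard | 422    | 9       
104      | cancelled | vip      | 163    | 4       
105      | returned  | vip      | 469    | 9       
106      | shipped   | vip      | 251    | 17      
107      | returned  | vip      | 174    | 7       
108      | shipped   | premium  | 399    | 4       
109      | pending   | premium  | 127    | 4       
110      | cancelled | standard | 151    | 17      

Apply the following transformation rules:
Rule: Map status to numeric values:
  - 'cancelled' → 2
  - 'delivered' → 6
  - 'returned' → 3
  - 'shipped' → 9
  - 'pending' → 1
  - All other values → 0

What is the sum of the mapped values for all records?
40

Step 1: Apply mapping to each record
Step 2: Count by status:
  'cancelled': 3 records × 2 = 6
  'delivered': 1 records × 6 = 6
  'returned': 3 records × 3 = 9
  'shipped': 2 records × 9 = 18
  'pending': 1 records × 1 = 1
Step 3: Sum all mapped values = 40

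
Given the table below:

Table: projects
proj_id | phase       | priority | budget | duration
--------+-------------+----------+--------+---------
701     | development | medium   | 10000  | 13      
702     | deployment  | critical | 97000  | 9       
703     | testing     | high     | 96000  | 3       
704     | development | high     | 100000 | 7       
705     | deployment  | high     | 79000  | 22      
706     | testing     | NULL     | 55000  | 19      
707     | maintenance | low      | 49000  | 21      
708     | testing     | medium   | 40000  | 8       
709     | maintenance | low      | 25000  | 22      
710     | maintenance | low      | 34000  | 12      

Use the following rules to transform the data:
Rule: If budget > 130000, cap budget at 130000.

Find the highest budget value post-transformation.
100000

Step 1: Original maximum budget = 100000
Step 2: Check cap of 130000 against maximum
Step 3: No records exceed the cap (max 100000 <= cap 130000), so no capping applies
Step 4: Maximum after transformation = 100000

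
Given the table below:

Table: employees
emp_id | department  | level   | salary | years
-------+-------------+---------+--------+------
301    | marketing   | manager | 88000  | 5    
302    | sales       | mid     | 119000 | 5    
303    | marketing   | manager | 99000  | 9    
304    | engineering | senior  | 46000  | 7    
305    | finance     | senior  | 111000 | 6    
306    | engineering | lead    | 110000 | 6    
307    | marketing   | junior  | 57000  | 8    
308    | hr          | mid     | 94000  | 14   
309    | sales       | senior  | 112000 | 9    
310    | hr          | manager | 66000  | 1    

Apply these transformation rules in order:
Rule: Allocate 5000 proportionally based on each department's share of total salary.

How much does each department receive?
engineering: 864.75, finance: 615.3, hr: 886.92, marketing: 1352.55, sales: 1280.49

Step 1: Calculate total salary = 902000
Step 2: Calculate each department's proportion:
  engineering: 156000/902000 = 17.29% → 864.75
  finance: 111000/902000 = 12.31% → 615.3
  hr: 160000/902000 = 17.74% → 886.92
  marketing: 244000/902000 = 27.05% → 1352.55
  sales: 231000/902000 = 25.61% → 1280.49
Step 3: Verify: sum of allocations ≈ 5000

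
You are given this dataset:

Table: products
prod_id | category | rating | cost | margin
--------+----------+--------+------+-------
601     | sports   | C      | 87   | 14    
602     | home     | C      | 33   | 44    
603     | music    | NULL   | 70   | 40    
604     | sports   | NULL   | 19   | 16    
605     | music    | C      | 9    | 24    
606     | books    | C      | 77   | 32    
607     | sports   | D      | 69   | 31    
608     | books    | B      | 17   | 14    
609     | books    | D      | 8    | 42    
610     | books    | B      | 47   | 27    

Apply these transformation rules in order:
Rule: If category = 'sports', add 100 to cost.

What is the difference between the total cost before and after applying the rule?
300

Step 1: Original sum of cost = 436
Step 2: 3 records have category = 'sports'
Step 3: Each affected record changes by 100
Step 4: Total change = 3 × 100 = 300
Step 5: New sum = 436 + 300 = 736
Step 6: Difference = |736 - 436| = 300
        (Sum increased by 300)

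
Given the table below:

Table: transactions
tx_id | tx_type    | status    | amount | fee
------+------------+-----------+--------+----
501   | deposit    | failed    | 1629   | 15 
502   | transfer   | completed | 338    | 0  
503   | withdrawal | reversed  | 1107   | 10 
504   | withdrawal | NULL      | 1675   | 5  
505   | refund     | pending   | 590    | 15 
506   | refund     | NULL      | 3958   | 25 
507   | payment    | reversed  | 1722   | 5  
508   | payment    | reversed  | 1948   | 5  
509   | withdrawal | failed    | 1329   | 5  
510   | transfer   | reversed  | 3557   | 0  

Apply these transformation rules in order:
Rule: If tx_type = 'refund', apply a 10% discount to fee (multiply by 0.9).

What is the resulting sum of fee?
81.0

Step 1: Records with tx_type = 'refund' have total fee = 40
Step 2: Apply multiplier: 40 × 0.9 = 36.0
Step 3: Other records total: 45
Step 4: Final sum = 36.0 + 45 = 81.0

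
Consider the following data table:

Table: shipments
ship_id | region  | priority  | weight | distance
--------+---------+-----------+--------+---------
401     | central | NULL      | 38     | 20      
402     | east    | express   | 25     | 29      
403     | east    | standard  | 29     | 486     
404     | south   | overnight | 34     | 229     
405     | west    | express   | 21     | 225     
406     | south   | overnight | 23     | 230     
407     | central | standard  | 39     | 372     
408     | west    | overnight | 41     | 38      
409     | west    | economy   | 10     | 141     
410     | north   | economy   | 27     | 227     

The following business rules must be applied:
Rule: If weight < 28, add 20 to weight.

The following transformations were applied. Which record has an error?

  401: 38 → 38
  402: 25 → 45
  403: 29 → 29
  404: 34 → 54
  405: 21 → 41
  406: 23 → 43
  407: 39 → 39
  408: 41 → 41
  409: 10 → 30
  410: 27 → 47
Record 404 has an error. The correct transformed value should be 34, not 54.

Step 1: Check each record against the rule
Step 2: Record 404 has weight = 34
Step 3: Since 34 >= 28, the bonus should not have been applied
Step 4: Correct value = 34, but claimed value = 54
Conclusion: Record 404 has the error.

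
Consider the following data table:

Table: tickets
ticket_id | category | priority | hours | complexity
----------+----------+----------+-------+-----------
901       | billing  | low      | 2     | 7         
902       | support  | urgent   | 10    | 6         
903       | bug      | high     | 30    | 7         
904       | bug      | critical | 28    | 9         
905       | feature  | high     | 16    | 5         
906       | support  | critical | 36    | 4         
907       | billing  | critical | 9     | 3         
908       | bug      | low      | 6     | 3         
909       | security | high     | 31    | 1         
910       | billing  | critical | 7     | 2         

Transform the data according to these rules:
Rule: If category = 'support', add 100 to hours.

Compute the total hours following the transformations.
375

Step 1: Count records where category = 'support': 2
Step 2: Total bonus added: 2 × 100 = 200
Step 3: Original sum of hours: 175
Step 4: Final sum = 175 + 200 = 375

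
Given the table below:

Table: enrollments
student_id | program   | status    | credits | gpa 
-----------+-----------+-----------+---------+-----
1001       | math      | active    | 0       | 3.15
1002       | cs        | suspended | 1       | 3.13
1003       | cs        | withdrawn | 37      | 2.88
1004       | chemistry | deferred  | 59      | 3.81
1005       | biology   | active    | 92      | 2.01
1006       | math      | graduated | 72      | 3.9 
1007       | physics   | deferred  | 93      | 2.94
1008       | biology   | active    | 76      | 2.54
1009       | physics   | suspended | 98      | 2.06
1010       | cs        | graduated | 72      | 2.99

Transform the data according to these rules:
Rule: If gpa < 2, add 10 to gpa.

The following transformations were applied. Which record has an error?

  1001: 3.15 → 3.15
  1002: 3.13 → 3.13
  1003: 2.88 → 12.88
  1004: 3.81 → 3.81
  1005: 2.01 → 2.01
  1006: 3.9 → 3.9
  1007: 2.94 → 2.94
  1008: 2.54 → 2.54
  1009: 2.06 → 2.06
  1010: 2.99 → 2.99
Record 1003 has an error. The correct transformed value should be 2.88, not 12.88.

Step 1: Check each record against the rule
Step 2: Record 1003 has gpa = 2.88
Step 3: Since 2.88 >= 2, the bonus should not have been applied
Step 4: Correct value = 2.88, but claimed value = 12.88
Conclusion: Record 1003 has the error.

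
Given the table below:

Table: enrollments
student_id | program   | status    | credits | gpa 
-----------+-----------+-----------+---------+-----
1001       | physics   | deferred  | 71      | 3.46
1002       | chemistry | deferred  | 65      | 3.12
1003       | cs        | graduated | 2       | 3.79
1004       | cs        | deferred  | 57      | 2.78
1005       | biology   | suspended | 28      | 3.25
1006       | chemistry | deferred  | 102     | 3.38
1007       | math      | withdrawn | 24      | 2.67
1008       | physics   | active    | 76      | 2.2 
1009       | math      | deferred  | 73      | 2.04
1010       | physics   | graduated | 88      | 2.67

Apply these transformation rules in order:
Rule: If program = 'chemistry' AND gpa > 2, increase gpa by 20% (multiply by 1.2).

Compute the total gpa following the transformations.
30.66

Step 1: Find records where program = 'chemistry' AND gpa > 2
Step 2: 2 records match, summing to 6.5
Step 3: After multiplier: 6.5 × 1.2 = 7.8
Step 4: Unaffected records sum: 22.86
Step 5: Final sum = 7.8 + 22.86 = 30.66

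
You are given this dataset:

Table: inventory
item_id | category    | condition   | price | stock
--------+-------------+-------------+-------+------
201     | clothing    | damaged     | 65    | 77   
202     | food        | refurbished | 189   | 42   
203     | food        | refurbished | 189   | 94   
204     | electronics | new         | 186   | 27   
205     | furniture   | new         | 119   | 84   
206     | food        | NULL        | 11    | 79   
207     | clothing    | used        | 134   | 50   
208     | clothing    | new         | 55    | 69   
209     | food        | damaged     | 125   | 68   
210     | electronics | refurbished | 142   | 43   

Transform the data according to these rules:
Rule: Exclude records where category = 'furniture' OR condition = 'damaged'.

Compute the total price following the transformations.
906

Step 1: Find records where category = 'furniture' OR condition = 'damaged'
Step 2: 3 records match, summing to 309
Step 3: Original sum: 1215
Step 4: Remaining sum = 1215 - 309 = 906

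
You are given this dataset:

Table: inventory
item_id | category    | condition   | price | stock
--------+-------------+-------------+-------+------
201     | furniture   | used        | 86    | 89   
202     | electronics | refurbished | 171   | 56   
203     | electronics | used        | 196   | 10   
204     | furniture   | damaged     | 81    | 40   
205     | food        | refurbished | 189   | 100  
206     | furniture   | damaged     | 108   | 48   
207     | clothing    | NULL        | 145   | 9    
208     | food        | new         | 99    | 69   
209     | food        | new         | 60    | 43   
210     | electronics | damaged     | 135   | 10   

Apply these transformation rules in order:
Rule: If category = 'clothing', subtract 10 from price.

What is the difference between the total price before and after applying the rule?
10

Step 1: Original sum of price = 1270
Step 2: 1 records have category = 'clothing'
Step 3: Each affected record changes by -10
Step 4: Total change = 1 × -10 = -10
Step 5: New sum = 1270 + -10 = 1260
Step 6: Difference = |1260 - 1270| = 10
        (Sum decreased by 10)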